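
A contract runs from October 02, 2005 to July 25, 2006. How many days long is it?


Start date: 2005-10-02
End date: 2006-07-25
Oct 2005: +30 days
Nov 2005: +30 days
Dec 2005: +31 days
... (7 more months)
Total: 296 days

296


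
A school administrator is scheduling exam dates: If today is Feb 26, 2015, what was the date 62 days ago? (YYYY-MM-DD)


Start: 2015-02-26
Subtracting 62 days
Days already passed in February: 26
After going back through February: 36 more days to subtract
January 2015: 31 days, 5 remaining
December 2014 has 31 days, need 5
Result: 2014-12-26

2014-12-26


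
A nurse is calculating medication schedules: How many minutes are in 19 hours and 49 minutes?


Hours: 19
Minutes: 49
Convert hours to minutes: 19 x 60 = 1140
Add remaining minutes: 1140 + 49 = 1189

1189


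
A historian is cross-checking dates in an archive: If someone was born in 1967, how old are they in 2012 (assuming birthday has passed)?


Birth year: 1967
Current year: 2012
Age = current year - birth year
Age = 2012 - 1967 = 45

45


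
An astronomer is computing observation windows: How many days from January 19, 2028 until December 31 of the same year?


Start: January 19, 2028
End: December 31, 2028
Days left in January: 12
February: 29
March: 31
April: 30
May: 31
... plus remaining months
Sum of remaining months: 335
Total: 12 + 335 = 347

347


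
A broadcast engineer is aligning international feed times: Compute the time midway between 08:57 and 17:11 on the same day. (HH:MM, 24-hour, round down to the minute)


Start time: 08:57 = 537 minutes from midnight
End time: 17:11 = 1031 minutes from midnight
Sum: 537 + 1031 = 1568
Midpoint: 1568 / 2 = 784 minutes
Convert: 784 / 60 = 13 hours, 4 minutes
Result: 13:04

13:04


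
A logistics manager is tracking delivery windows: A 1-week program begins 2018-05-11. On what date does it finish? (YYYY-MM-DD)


Start: 2018-05-11
Weeks to add: 1
Convert to days: 1 x 7 = 7 days
Add 7 days to 2018-05-11
Result: 2018-05-18

2018-05-18


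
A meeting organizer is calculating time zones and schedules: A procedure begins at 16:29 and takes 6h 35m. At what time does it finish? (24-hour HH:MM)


Start time: 16:29
Adding: 6 hours 35 minutes
Minutes: 29 + 35 = 64
Minute overflow: 64 >= 60, so carry 1 hour, minutes = 4
Hours: 16 + 6 + 1 = 23
Result: 23:04

23:04


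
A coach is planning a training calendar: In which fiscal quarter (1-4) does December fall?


Month: December (month 12)
Q1: January-March (months 1-3)
Q2: April-June (months 4-6)
Q3: July-September (months 7-9)
Q4: October-December (months 10-12)
Month 12 falls in Q4

4


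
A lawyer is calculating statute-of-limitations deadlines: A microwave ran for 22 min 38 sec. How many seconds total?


Minutes: 22
Extra seconds: 38
Seconds per minute: 60
Minutes to seconds: 22 x 60 = 1320
Total: 1320 + 38 = 1358

1358


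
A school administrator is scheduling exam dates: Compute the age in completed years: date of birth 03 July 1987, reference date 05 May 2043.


Birth: 1987-07-03
Reference: 2043-05-05
Year difference: 2043 - 1987 = 56
Has birthday (07-03) occurred by 05-05? No
Birthday not yet reached this year -> subtract 1
Age in full years: 55

55


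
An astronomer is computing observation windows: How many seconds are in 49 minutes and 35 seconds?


Minutes: 49
Seconds: 35
Convert minutes to seconds: 49 x 60 = 2940
Add remaining seconds: 2940 + 35 = 2975

2975


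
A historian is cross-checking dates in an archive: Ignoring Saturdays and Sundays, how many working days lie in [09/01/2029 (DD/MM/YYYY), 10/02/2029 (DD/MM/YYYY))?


Start: 2029-01-09 (Tuesday)
End (exclusive): 2029-02-10 (Saturday)
Total calendar days: 32
Full weeks: 32 // 7 = 4 -> 20 weekdays
Remaining 4 days starting on Tuesday:
  Tue(w), Wed(w), Thu(w), Fri(w) -> 4 weekdays
Total business days: 20 + 4 = 24

24


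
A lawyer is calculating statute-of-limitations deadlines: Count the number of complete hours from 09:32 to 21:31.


Start: 09:32
End: 21:31
Hour difference: 21 - 9 = 12 hours
Minute difference: 31 - 32 = -1 minutes
Total minutes: 719
Complete hours: 719 / 60 = 11 (remainder 59)

11


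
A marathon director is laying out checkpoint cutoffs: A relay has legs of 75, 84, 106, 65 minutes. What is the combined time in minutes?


Durations: 75, 84, 106, 65
Running sum: 75
+ 84 = 159
+ 106 = 265
+ 65 = 330
Total duration: 330 minutes
That is 5 hours and 30 minutes

330


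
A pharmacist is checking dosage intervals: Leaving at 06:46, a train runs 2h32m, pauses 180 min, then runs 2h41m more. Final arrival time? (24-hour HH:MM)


Depart: 06:46
Leg 1: +152 min -> 09:18
Layover: +180 min -> 12:18
Leg 2: +161 min -> 14:59
Total travel: 493 minutes = 8h 13m
Arrival: 14:59

14:59


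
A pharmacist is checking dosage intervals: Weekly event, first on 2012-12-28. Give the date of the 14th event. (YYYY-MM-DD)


First occurrence: 2012-12-28 (occurrence 1)
Each occurrence is 7 days after the previous.
Occurrence 14 is 13 weeks after the first.
13 weeks = 91 days
2012-12-28 + 91 days = 2013-03-29

2013-03-29


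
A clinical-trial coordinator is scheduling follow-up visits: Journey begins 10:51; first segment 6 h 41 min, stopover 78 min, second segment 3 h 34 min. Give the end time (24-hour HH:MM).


Depart: 10:51
Leg 1: +401 min -> 17:32
Layover: +78 min -> 18:50
Leg 2: +214 min -> 22:24
Total travel: 693 minutes = 11h 33m
Arrival: 22:24

22:24


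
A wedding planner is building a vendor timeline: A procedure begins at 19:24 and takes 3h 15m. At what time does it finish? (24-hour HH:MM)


Start time: 19:24
Adding: 3 hours 15 minutes
Minutes: 24 + 15 = 39
Hours: 19 + 3 + 0 = 22
Result: 22:39

22:39


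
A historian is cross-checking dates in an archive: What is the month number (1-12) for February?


Calendar month order:
1. January
2. February <--
3. March
February is month number 2

2


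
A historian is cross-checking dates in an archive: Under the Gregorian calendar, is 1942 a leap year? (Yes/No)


Year: 1942
Divisible by 4? 1942 / 4 = 485.5 -> No
Not divisible by 4, so NOT a leap year

No


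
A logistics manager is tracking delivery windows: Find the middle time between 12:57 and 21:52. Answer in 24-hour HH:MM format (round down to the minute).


Start time: 12:57 = 777 minutes from midnight
End time: 21:52 = 1312 minutes from midnight
Sum: 777 + 1312 = 2089
Midpoint: 2089 / 2 = 1044 minutes
Convert: 1044 / 60 = 17 hours, 24 minutes
Result: 17:24

17:24


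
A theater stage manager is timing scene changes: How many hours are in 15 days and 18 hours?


Days: 15
Extra hours: 18
Hours per day: 24
Days to hours: 15 x 24 = 360
Total: 360 + 18 = 378

378


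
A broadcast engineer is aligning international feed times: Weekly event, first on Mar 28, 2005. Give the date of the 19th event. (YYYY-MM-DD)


First occurrence: 2005-03-28 (occurrence 1)
Each occurrence is 7 days after the previous.
Occurrence 19 is 18 weeks after the first.
18 weeks = 126 days
2005-03-28 + 126 days = 2005-08-01

2005-08-01


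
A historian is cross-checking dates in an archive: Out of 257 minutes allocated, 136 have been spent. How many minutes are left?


Total budget: 257 minutes
Time used: 136 minutes
Remaining: 257 - 136 = 121 minutes
Percent used: 52.9%
Percent remaining: 47.1%

121


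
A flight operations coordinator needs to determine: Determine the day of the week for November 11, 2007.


Date: 2007-11-11
January 1, 2007 is a Monday
Day of year: 315
Offset from Jan 1: 314 days
314 mod 7 = 6
Result: Sunday

Sunday


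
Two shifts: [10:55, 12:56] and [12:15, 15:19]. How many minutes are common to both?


Interval A: [655, 776] minutes from midnight
Interval B: [735, 919] minutes from midnight
Overlap start = max(655, 735) = 735
Overlap end = min(776, 919) = 776
Overlap = 776 - 735 = 41 minutes

41


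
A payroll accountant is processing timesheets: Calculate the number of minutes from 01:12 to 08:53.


Start time: 01:12 = 72 minutes from midnight
End time: 08:53 = 533 minutes from midnight
Difference: 533 - 72 = 461 minutes
That is 7 hours and 41 minutes

461


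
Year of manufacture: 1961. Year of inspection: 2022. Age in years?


Birth year: 1961
Current year: 2022
Age = current year - birth year
Age = 2022 - 1961 = 61

61


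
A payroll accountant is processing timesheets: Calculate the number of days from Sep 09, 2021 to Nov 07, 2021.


Start date: 2021-09-09
End date: 2021-11-07
Sep 2021: +22 days
Oct 2021: +31 days
Nov 2021: +6 days
Total: 59 days

59


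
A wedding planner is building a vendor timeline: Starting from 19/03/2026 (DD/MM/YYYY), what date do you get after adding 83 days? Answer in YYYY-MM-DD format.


Start: 2026-03-19
Adding 83 days
Days remaining in March: 12
After March: 71 days still to add
April 2026: 30 days, 41 remaining
May 2026: 31 days, 10 remaining
June 2026 has 30 days, need 10
Result: 2026-06-10

2026-06-10


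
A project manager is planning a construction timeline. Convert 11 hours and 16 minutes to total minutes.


Hours: 11
Minutes: 16
Convert hours to minutes: 11 x 60 = 660
Add remaining minutes: 660 + 16 = 676

676


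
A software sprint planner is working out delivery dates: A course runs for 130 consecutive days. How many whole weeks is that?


Total days: 130
Days per week: 7
Division: 130 / 7 = 18 remainder 4
Complete weeks: 18
Remaining days: 4

18


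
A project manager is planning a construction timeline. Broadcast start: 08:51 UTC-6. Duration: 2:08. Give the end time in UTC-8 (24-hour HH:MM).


Start: 08:51 in UTC-6
Step 1 - add duration:
  minutes: 51 + 8 = 59
  hours: 8 + 2 + 0 = 10
  end in UTC-6: 10:59
Step 2 - convert UTC-6 -> UTC-8:
  offset difference: -8 - (-6) = -2 hours
  10 + (-2) = 8 -> mod 24 = 8
Result: 08:59 in UTC-8

08:59


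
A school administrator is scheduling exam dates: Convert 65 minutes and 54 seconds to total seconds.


Minutes: 65
Extra seconds: 54
Seconds per minute: 60
Minutes to seconds: 65 x 60 = 3900
Total: 3900 + 54 = 3954

3954


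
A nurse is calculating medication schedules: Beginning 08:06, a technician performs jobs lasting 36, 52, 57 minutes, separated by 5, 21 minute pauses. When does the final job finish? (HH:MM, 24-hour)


Start: 08:06 = 486 min from midnight
  after task 1 (36 min): 08:42
  after break (5 min): 08:47
  after task 2 (52 min): 09:39
  after break (21 min): 10:00
  after task 3 (57 min): 10:57
Total elapsed: 171 minutes
End time: 10:57

10:57


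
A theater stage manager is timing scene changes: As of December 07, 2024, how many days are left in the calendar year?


Start: December 07, 2024
End: December 31, 2024
Days left in December: 24
Total: 24 days

24


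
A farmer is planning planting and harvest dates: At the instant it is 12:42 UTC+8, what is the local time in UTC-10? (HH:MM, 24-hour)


Local time: 12:42 at UTC+8 (offset 8h)
Target zone: UTC-10 (offset -10h)
Difference: -10 - (8) = -18 hours
Calculation: 12 + (-18) = -6
Wraparound: (-6) mod 24 = 18
Result: 18:42

18:42


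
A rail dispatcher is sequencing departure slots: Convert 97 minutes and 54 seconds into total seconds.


Minutes: 97
Seconds: 54
Convert minutes to seconds: 97 x 60 = 5820
Add remaining seconds: 5820 + 54 = 5874

5874


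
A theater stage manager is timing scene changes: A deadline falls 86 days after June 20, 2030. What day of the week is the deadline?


Start: 2030-06-20 (Thursday)
Step 1 - find target date: add 86 days
  2030-06-20 + 86 days = 2030-09-14
Step 2 - day of week:
  86 mod 7 = 2
  Thursday + 2 days -> Saturday
Result: Saturday (2030-09-14)

Saturday


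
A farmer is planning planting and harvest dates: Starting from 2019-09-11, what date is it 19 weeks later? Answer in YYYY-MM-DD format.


Start: 2019-09-11
Weeks to add: 19
Convert to days: 19 x 7 = 133 days
Add 133 days to 2019-09-11
Result: 2020-01-22

2020-01-22


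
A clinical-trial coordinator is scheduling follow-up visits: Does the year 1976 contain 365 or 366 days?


Year: 1976
Check leap year rules:
Divisible by 4? Yes
Divisible by 100? No
1976 is a leap year
Days: 366

366


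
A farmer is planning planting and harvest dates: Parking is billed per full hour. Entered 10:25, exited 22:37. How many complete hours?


Start: 10:25
End: 22:37
Hour difference: 22 - 10 = 12 hours
Minute difference: 37 - 25 = 12 minutes
Total minutes: 732
Complete hours: 732 / 60 = 12 (remainder 12)

12


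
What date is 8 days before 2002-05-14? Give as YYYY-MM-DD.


Start: 2002-05-14
Subtracting 8 days
Days already passed in May: 14
Result: 2002-05-06

2002-05-06


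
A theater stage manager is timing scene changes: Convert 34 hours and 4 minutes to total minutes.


Hours: 34
Extra minutes: 4
Minutes per hour: 60
Hours to minutes: 34 x 60 = 2040
Total: 2040 + 4 = 2044

2044


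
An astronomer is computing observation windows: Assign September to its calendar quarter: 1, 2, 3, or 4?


Month: September (month 9)
Q1: January-March (months 1-3)
Q2: April-June (months 4-6)
Q3: July-September (months 7-9)
Q4: October-December (months 10-12)
Month 9 falls in Q3

3


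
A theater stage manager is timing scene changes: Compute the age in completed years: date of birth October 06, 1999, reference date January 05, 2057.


Birth: 1999-10-06
Reference: 2057-01-05
Year difference: 2057 - 1999 = 58
Has birthday (10-06) occurred by 01-05? No
Birthday not yet reached this year -> subtract 1
Age in full years: 57

57


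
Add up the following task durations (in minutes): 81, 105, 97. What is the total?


Durations: 81, 105, 97
Running sum: 81
+ 105 = 186
+ 97 = 283
Total duration: 283 minutes
That is 4 hours and 43 minutes

283


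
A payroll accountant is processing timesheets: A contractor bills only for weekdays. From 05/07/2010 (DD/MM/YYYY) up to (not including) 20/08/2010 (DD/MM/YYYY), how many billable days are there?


Start: 2010-07-05 (Monday)
End (exclusive): 2010-08-20 (Friday)
Total calendar days: 46
Full weeks: 46 // 7 = 6 -> 30 weekdays
Remaining 4 days starting on Monday:
  Mon(w), Tue(w), Wed(w), Thu(w) -> 4 weekdays
Total business days: 30 + 4 = 34

34


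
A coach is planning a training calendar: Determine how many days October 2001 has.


Month: October
Year: 2001
October is a 31-day month
Total: 31 days

31


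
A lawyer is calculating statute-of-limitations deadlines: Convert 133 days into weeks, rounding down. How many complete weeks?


Total days: 133
Days per week: 7
Division: 133 / 7 = 19 remainder 0
Complete weeks: 19
Remaining days: 0

19


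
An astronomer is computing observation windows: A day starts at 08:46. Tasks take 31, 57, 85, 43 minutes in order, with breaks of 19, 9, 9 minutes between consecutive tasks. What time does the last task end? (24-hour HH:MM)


Start: 08:46 = 526 min from midnight
  after task 1 (31 min): 09:17
  after break (19 min): 09:36
  after task 2 (57 min): 10:33
  after break (9 min): 10:42
  after task 3 (85 min): 12:07
  after break (9 min): 12:16
  after task 4 (43 min): 12:59
Total elapsed: 253 minutes
End time: 12:59

12:59


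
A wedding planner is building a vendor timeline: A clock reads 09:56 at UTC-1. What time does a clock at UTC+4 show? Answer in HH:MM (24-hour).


Local time: 09:56 at UTC-1 (offset -1h)
Target zone: UTC+4 (offset 4h)
Difference: 4 - (-1) = 5 hours
Calculation: 9 + (5) = 14
Result: 14:56

14:56


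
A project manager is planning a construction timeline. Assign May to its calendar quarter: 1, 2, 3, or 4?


Month: May (month 5)
Q1: January-March (months 1-3)
Q2: April-June (months 4-6)
Q3: July-September (months 7-9)
Q4: October-December (months 10-12)
Month 5 falls in Q2

2


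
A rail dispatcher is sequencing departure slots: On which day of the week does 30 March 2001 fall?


Date: 2001-03-30
January 1, 2001 is a Monday
Day of year: 89
Offset from Jan 1: 88 days
88 mod 7 = 4
Result: Friday

Friday


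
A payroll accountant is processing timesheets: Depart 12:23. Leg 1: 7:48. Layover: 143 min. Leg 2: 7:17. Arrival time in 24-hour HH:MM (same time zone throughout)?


Depart: 12:23
Leg 1: +468 min -> 20:11
Layover: +143 min -> 22:34
Leg 2: +437 min -> 05:51
Total travel: 1048 minutes = 17h 28m
Arrival: 05:51

05:51


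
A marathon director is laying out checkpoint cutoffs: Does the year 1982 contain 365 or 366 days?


Year: 1982
Check leap year rules:
Divisible by 4? No
1982 is not a leap year
Days: 365

365


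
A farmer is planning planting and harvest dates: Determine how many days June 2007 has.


Month: June
Year: 2007
June is a 30-day month
Total: 30 days

30


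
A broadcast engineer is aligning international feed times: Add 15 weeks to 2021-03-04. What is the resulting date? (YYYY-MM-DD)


Start: 2021-03-04
Weeks to add: 15
Convert to days: 15 x 7 = 105 days
Add 105 days to 2021-03-04
Result: 2021-06-17

2021-06-17


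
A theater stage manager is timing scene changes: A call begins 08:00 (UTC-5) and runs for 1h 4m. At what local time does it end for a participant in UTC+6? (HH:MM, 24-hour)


Start: 08:00 in UTC-5
Step 1 - add duration:
  minutes: 0 + 4 = 4
  hours: 8 + 1 + 0 = 9
  end in UTC-5: 09:04
Step 2 - convert UTC-5 -> UTC+6:
  offset difference: 6 - (-5) = 11 hours
  9 + (11) = 20 -> mod 24 = 20
Result: 20:04 in UTC+6

20:04


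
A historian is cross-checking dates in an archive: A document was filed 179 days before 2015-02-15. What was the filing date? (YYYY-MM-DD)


Start: 2015-02-15
Subtracting 179 days
Days already passed in February: 15
After going back through February: 164 more days to subtract
January 2015: 31 days, 133 remaining
December 2014: 31 days, 102 remaining
November 2014: 30 days, 72 remaining
October 2014: 31 days, 41 remaining
Result: 2014-08-20

2014-08-20


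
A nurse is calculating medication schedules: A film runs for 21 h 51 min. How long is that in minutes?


Hours: 21
Minutes: 51
Convert hours to minutes: 21 x 60 = 1260
Add remaining minutes: 1260 + 51 = 1311

1311


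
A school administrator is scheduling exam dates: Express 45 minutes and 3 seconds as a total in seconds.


Minutes: 45
Seconds: 3
Convert minutes to seconds: 45 x 60 = 2700
Add remaining seconds: 2700 + 3 = 2703

2703


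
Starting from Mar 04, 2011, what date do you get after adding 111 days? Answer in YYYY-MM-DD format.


Start: 2011-03-04
Adding 111 days
Days remaining in March: 27
After March: 84 days still to add
April 2011: 30 days, 54 remaining
May 2011: 31 days, 23 remaining
June 2011 has 30 days, need 23
Result: 2011-06-23

2011-06-23


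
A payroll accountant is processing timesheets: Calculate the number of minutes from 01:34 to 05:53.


Start time: 01:34 = 94 minutes from midnight
End time: 05:53 = 353 minutes from midnight
Difference: 353 - 94 = 259 minutes
That is 4 hours and 19 minutes

259


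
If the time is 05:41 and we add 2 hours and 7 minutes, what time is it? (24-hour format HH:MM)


Start time: 05:41
Adding: 2 hours 7 minutes
Minutes: 41 + 7 = 48
Hours: 5 + 2 + 0 = 7
Result: 07:48

07:48


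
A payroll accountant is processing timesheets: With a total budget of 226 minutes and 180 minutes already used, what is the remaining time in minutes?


Total budget: 226 minutes
Time used: 180 minutes
Remaining: 226 - 180 = 46 minutes
Percent used: 79.6%
Percent remaining: 20.4%

46


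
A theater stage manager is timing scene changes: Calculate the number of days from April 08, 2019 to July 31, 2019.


Start date: 2019-04-08
End date: 2019-07-31
Apr 2019: +23 days
May 2019: +31 days
Jun 2019: +30 days
Jul 2019: +30 days
Total: 114 days

114


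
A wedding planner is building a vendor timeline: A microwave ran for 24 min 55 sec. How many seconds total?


Minutes: 24
Extra seconds: 55
Seconds per minute: 60
Minutes to seconds: 24 x 60 = 1440
Total: 1440 + 55 = 1495

1495


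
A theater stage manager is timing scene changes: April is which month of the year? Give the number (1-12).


Calendar month order:
3. March
4. April <--
5. May
April is month number 4

4


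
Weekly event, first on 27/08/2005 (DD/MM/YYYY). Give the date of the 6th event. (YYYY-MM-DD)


First occurrence: 2005-08-27 (occurrence 1)
Each occurrence is 7 days after the previous.
Occurrence 6 is 5 weeks after the first.
5 weeks = 35 days
2005-08-27 + 35 days = 2005-10-01

2005-10-01


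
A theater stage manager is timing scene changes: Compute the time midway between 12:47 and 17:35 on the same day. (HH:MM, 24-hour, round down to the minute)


Start time: 12:47 = 767 minutes from midnight
End time: 17:35 = 1055 minutes from midnight
Sum: 767 + 1055 = 1822
Midpoint: 1822 / 2 = 911 minutes
Convert: 911 / 60 = 15 hours, 11 minutes
Result: 15:11

15:11


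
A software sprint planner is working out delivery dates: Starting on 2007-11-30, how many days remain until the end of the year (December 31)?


Start: November 30, 2007
End: December 31, 2007
Days left in November: 0
December: 31
Sum of remaining months: 31
Total: 0 + 31 = 31

31


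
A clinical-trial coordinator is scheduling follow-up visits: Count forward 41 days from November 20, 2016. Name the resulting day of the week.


Start: 2016-11-20 (Sunday)
Step 1 - find target date: add 41 days
  2016-11-20 + 41 days = 2016-12-31
Step 2 - day of week:
  41 mod 7 = 6
  Sunday + 6 days -> Saturday
Result: Saturday (2016-12-31)

Saturday


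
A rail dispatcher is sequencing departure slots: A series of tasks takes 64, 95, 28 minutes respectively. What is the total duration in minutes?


Durations: 64, 95, 28
Running sum: 64
+ 95 = 159
+ 28 = 187
Total duration: 187 minutes
That is 3 hours and 7 minutes

187


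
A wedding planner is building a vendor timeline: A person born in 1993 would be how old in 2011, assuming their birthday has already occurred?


Birth year: 1993
Current year: 2011
Age = current year - birth year
Age = 2011 - 1993 = 18

18


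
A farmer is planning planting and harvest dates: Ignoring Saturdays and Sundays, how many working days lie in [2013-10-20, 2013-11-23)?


Start: 2013-10-20 (Sunday)
End (exclusive): 2013-11-23 (Saturday)
Total calendar days: 34
Full weeks: 34 // 7 = 4 -> 20 weekdays
Remaining 6 days starting on Sunday:
  Sun(-), Mon(w), Tue(w), Wed(w), Thu(w), Fri(w) -> 5 weekdays
Total business days: 20 + 5 = 25

25


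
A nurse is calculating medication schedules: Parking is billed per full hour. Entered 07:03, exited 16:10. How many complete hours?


Start: 07:03
End: 16:10
Hour difference: 16 - 7 = 9 hours
Minute difference: 10 - 3 = 7 minutes
Total minutes: 547
Complete hours: 547 / 60 = 9 (remainder 7)

9


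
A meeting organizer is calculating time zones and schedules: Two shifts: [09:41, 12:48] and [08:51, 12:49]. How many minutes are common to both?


Interval A: [581, 768] minutes from midnight
Interval B: [531, 769] minutes from midnight
Overlap start = max(581, 531) = 581
Overlap end = min(768, 769) = 768
Overlap = 768 - 581 = 187 minutes

187


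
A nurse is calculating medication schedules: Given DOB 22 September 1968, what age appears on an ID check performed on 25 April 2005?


Birth: 1968-09-22
Reference: 2005-04-25
Year difference: 2005 - 1968 = 37
Has birthday (09-22) occurred by 04-25? No
Birthday not yet reached this year -> subtract 1
Age in full years: 36

36


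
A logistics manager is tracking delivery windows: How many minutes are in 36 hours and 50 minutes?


Hours: 36
Extra minutes: 50
Minutes per hour: 60
Hours to minutes: 36 x 60 = 2160
Total: 2160 + 50 = 2210

2210


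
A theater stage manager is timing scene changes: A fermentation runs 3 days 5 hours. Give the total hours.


Days: 3
Extra hours: 5
Hours per day: 24
Days to hours: 3 x 24 = 72
Total: 72 + 5 = 77

77


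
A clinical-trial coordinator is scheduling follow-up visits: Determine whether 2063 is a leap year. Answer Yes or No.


Year: 2063
Divisible by 4? 2063 / 4 = 515.75 -> No
Not divisible by 4, so NOT a leap year

No


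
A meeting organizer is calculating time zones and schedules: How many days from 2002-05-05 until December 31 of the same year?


Start: May 05, 2002
End: December 31, 2002
Days left in May: 26
June: 30
July: 31
August: 31
September: 30
... plus remaining months
Sum of remaining months: 214
Total: 26 + 214 = 240

240


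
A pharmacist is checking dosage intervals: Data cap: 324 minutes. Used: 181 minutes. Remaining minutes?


Total budget: 324 minutes
Time used: 181 minutes
Remaining: 324 - 181 = 143 minutes
Percent used: 55.9%
Percent remaining: 44.1%

143


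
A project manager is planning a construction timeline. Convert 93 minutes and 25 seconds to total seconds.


Minutes: 93
Extra seconds: 25
Seconds per minute: 60
Minutes to seconds: 93 x 60 = 5580
Total: 5580 + 25 = 5605

5605


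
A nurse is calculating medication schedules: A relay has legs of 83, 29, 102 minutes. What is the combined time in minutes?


Durations: 83, 29, 102
Running sum: 83
+ 29 = 112
+ 102 = 214
Total duration: 214 minutes
That is 3 hours and 34 minutes

214


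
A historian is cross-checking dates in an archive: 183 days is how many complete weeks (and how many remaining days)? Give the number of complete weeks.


Total days: 183
Days per week: 7
Division: 183 / 7 = 26 remainder 1
Complete weeks: 26
Remaining days: 1

26


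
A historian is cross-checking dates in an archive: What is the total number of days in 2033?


Year: 2033
Check leap year rules:
Divisible by 4? No
2033 is not a leap year
Days: 365

365


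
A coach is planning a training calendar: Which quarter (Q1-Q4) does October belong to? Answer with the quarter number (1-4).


Month: October (month 10)
Q1: January-March (months 1-3)
Q2: April-June (months 4-6)
Q3: July-September (months 7-9)
Q4: October-December (months 10-12)
Month 10 falls in Q4

4


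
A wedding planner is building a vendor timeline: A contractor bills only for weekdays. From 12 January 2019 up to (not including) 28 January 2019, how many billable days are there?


Start: 2019-01-12 (Saturday)
End (exclusive): 2019-01-28 (Monday)
Total calendar days: 16
Full weeks: 16 // 7 = 2 -> 10 weekdays
Remaining 2 days starting on Saturday:
  Sat(-), Sun(-) -> 0 weekdays
Total business days: 10 + 0 = 10

10


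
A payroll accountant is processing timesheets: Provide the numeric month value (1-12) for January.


Calendar month order:
1. January <--
2. February
January is month number 1

1


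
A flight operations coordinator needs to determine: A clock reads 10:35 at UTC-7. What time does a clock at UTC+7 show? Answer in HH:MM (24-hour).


Local time: 10:35 at UTC-7 (offset -7h)
Target zone: UTC+7 (offset 7h)
Difference: 7 - (-7) = 14 hours
Calculation: 10 + (14) = 24
Wraparound: (24) mod 24 = 0
Result: 00:35

00:35


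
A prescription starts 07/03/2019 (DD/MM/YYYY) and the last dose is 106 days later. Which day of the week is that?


Start: 2019-03-07 (Thursday)
Step 1 - find target date: add 106 days
  2019-03-07 + 106 days = 2019-06-21
Step 2 - day of week:
  106 mod 7 = 1
  Thursday + 1 days -> Friday
Result: Friday (2019-06-21)

Friday


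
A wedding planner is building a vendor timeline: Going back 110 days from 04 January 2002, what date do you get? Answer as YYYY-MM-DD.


Start: 2002-01-04
Subtracting 110 days
Days already passed in January: 4
After going back through January: 106 more days to subtract
December 2001: 31 days, 75 remaining
November 2001: 30 days, 45 remaining
October 2001: 31 days, 14 remaining
September 2001 has 30 days, need 14
Result: 2001-09-16

2001-09-16


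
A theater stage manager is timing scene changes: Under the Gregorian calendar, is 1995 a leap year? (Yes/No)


Year: 1995
Divisible by 4? 1995 / 4 = 498.75 -> No
Not divisible by 4, so NOT a leap year

No


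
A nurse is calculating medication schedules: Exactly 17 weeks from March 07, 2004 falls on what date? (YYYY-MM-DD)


Start: 2004-03-07
Weeks to add: 17
Convert to days: 17 x 7 = 119 days
Add 119 days to 2004-03-07
Result: 2004-07-04

2004-07-04


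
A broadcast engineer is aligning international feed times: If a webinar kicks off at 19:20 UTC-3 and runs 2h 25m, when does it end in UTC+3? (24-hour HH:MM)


Start: 19:20 in UTC-3
Step 1 - add duration:
  minutes: 20 + 25 = 45
  hours: 19 + 2 + 0 = 21
  end in UTC-3: 21:45
Step 2 - convert UTC-3 -> UTC+3:
  offset difference: 3 - (-3) = 6 hours
  21 + (6) = 27 -> mod 24 = 3
Result: 03:45 in UTC+3

03:45


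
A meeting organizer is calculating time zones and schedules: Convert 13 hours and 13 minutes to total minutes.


Hours: 13
Extra minutes: 13
Minutes per hour: 60
Hours to minutes: 13 x 60 = 780
Total: 780 + 13 = 793

793


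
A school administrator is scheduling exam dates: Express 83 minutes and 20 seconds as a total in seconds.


Minutes: 83
Seconds: 20
Convert minutes to seconds: 83 x 60 = 4980
Add remaining seconds: 4980 + 20 = 5000

5000


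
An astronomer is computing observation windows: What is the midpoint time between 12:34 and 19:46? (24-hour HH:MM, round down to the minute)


Start time: 12:34 = 754 minutes from midnight
End time: 19:46 = 1186 minutes from midnight
Sum: 754 + 1186 = 1940
Midpoint: 1940 / 2 = 970 minutes
Convert: 970 / 60 = 16 hours, 10 minutes
Result: 16:10

16:10


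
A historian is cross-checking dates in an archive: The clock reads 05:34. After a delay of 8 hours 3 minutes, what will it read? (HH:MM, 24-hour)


Start time: 05:34
Adding: 8 hours 3 minutes
Minutes: 34 + 3 = 37
Hours: 5 + 8 + 0 = 13
Result: 13:37

13:37


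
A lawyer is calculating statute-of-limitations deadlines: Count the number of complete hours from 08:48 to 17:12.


Start: 08:48
End: 17:12
Hour difference: 17 - 8 = 9 hours
Minute difference: 12 - 48 = -36 minutes
Total minutes: 504
Complete hours: 504 / 60 = 8 (remainder 24)

8


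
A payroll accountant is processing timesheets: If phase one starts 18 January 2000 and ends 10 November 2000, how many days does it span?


Start date: 2000-01-18
End date: 2000-11-10
Jan 2000: +14 days
Feb 2000: +29 days
Mar 2000: +31 days
... (8 more months)
Total: 297 days

297


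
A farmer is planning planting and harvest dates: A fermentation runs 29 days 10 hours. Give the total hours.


Days: 29
Extra hours: 10
Hours per day: 24
Days to hours: 29 x 24 = 696
Total: 696 + 10 = 706

706


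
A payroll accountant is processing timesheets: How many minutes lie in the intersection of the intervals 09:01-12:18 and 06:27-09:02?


Interval A: [541, 738] minutes from midnight
Interval B: [387, 542] minutes from midnight
Overlap start = max(541, 387) = 541
Overlap end = min(738, 542) = 542
Overlap = 542 - 541 = 1 minutes

1


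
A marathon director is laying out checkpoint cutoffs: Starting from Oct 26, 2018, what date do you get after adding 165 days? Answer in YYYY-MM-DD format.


Start: 2018-10-26
Adding 165 days
Days remaining in October: 5
After October: 160 days still to add
November 2018: 30 days, 130 remaining
December 2018: 31 days, 99 remaining
January 2019: 31 days, 68 remaining
February 2019: 28 days, 40 remaining
Result: 2019-04-09

2019-04-09


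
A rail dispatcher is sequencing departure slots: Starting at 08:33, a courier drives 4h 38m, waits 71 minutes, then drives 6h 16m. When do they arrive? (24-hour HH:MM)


Depart: 08:33
Leg 1: +278 min -> 13:11
Layover: +71 min -> 14:22
Leg 2: +376 min -> 20:38
Total travel: 725 minutes = 12h 5m
Arrival: 20:38

20:38


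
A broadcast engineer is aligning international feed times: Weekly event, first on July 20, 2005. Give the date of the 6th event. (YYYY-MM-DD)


First occurrence: 2005-07-20 (occurrence 1)
Each occurrence is 7 days after the previous.
Occurrence 6 is 5 weeks after the first.
5 weeks = 35 days
2005-07-20 + 35 days = 2005-08-24

2005-08-24


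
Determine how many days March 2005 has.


Month: March
Year: 2005
March is a 31-day month
Total: 31 days

31


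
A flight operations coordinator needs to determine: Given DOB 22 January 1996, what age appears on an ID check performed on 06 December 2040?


Birth: 1996-01-22
Reference: 2040-12-06
Year difference: 2040 - 1996 = 44
Has birthday (01-22) occurred by 12-06? Yes
Age in full years: 44

44


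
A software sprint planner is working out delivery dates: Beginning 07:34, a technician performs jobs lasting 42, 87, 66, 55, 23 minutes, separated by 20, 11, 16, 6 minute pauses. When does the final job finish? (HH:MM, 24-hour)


Start: 07:34 = 454 min from midnight
  after task 1 (42 min): 08:16
  after break (20 min): 08:36
  after task 2 (87 min): 10:03
  after break (11 min): 10:14
  after task 3 (66 min): 11:20
  after break (16 min): 11:36
  after task 4 (55 min): 12:31
  after break (6 min): 12:37
  after task 5 (23 min): 13:00
Total elapsed: 326 minutes
End time: 13:00

13:00


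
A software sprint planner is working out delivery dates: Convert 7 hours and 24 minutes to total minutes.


Hours: 7
Minutes: 24
Convert hours to minutes: 7 x 60 = 420
Add remaining minutes: 420 + 24 = 444

444


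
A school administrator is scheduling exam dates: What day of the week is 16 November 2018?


Date: 2018-11-16
January 1, 2018 is a Monday
Day of year: 320
Offset from Jan 1: 319 days
319 mod 7 = 4
Result: Friday

Friday


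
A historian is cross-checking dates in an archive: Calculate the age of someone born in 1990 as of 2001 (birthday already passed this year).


Birth year: 1990
Current year: 2001
Age = current year - birth year
Age = 2001 - 1990 = 11

11


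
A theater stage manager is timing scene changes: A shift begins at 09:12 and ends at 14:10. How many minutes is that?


Start time: 09:12 = 552 minutes from midnight
End time: 14:10 = 850 minutes from midnight
Difference: 850 - 552 = 298 minutes
That is 4 hours and 58 minutes

298


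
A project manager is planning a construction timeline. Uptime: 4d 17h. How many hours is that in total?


Days: 4
Extra hours: 17
Hours per day: 24
Days to hours: 4 x 24 = 96
Total: 96 + 17 = 113

113


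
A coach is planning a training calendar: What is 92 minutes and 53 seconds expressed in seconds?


Minutes: 92
Extra seconds: 53
Seconds per minute: 60
Minutes to seconds: 92 x 60 = 5520
Total: 5520 + 53 = 5573

5573


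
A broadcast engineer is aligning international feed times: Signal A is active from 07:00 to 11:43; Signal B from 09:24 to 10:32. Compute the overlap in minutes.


Interval A: [420, 703] minutes from midnight
Interval B: [564, 632] minutes from midnight
Overlap start = max(420, 564) = 564
Overlap end = min(703, 632) = 632
Overlap = 632 - 564 = 68 minutes

68


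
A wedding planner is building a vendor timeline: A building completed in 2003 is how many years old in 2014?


Birth year: 2003
Current year: 2014
Age = current year - birth year
Age = 2014 - 2003 = 11

11


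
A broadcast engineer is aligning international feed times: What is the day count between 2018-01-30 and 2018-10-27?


Start date: 2018-01-30
End date: 2018-10-27
Jan 2018: +2 days
Feb 2018: +28 days
Mar 2018: +31 days
... (7 more months)
Total: 270 days

270


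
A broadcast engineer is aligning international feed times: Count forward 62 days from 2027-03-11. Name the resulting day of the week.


Start: 2027-03-11 (Thursday)
Step 1 - find target date: add 62 days
  2027-03-11 + 62 days = 2027-05-12
Step 2 - day of week:
  62 mod 7 = 6
  Thursday + 6 days -> Wednesday
Result: Wednesday (2027-05-12)

Wednesday


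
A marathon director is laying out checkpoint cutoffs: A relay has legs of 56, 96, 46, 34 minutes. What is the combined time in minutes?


Durations: 56, 96, 46, 34
Running sum: 56
+ 96 = 152
+ 46 = 198
+ 34 = 232
Total duration: 232 minutes
That is 3 hours and 52 minutes

232


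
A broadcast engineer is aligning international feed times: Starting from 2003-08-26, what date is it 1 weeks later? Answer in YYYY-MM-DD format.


Start: 2003-08-26
Weeks to add: 1
Convert to days: 1 x 7 = 7 days
Add 7 days to 2003-08-26
Result: 2003-09-02

2003-09-02


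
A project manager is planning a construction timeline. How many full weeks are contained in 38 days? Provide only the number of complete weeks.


Total days: 38
Days per week: 7
Division: 38 / 7 = 5 remainder 3
Complete weeks: 5
Remaining days: 3

5


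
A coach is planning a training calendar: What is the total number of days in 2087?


Year: 2087
Check leap year rules:
Divisible by 4? No
2087 is not a leap year
Days: 365

365


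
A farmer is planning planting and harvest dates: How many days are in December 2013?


Month: December
Year: 2013
December is a 31-day month
Total: 31 days

31


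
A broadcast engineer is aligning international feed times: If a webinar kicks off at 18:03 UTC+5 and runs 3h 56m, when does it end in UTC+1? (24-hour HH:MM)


Start: 18:03 in UTC+5
Step 1 - add duration:
  minutes: 3 + 56 = 59
  hours: 18 + 3 + 0 = 21
  end in UTC+5: 21:59
Step 2 - convert UTC+5 -> UTC+1:
  offset difference: 1 - (5) = -4 hours
  21 + (-4) = 17 -> mod 24 = 17
Result: 17:59 in UTC+1

17:59


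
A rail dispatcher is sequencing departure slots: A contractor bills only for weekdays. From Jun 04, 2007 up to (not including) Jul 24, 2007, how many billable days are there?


Start: 2007-06-04 (Monday)
End (exclusive): 2007-07-24 (Tuesday)
Total calendar days: 50
Full weeks: 50 // 7 = 7 -> 35 weekdays
Remaining 1 days starting on Monday:
  Mon(w) -> 1 weekdays
Total business days: 35 + 1 = 36

36


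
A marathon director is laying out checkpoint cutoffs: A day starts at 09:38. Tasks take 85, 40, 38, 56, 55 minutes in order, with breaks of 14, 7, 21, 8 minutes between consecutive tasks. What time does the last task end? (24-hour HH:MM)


Start: 09:38 = 578 min from midnight
  after task 1 (85 min): 11:03
  after break (14 min): 11:17
  after task 2 (40 min): 11:57
  after break (7 min): 12:04
  after task 3 (38 min): 12:42
  after break (21 min): 13:03
  after task 4 (56 min): 13:59
  after break (8 min): 14:07
  after task 5 (55 min): 15:02
Total elapsed: 324 minutes
End time: 15:02

15:02


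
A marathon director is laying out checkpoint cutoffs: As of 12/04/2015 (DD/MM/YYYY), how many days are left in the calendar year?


Start: April 12, 2015
End: December 31, 2015
Days left in April: 18
May: 31
June: 30
July: 31
August: 31
... plus remaining months
Sum of remaining months: 245
Total: 18 + 245 = 263

263


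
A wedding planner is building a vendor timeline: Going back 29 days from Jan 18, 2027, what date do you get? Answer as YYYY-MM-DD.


Start: 2027-01-18
Subtracting 29 days
Days already passed in January: 18
After going back through January: 11 more days to subtract
December 2026 has 31 days, need 11
Result: 2026-12-20

2026-12-20


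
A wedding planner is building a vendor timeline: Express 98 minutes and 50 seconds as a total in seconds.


Minutes: 98
Seconds: 50
Convert minutes to seconds: 98 x 60 = 5880
Add remaining seconds: 5880 + 50 = 5930

5930


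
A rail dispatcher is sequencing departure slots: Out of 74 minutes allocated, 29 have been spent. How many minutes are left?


Total budget: 74 minutes
Time used: 29 minutes
Remaining: 74 - 29 = 45 minutes
Percent used: 39.2%
Percent remaining: 60.8%

45


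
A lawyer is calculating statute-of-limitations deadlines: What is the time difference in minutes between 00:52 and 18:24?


Start time: 00:52 = 52 minutes from midnight
End time: 18:24 = 1104 minutes from midnight
Difference: 1104 - 52 = 1052 minutes
That is 17 hours and 32 minutes

1052


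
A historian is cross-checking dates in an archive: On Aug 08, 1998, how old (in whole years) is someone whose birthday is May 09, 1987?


Birth: 1987-05-09
Reference: 1998-08-08
Year difference: 1998 - 1987 = 11
Has birthday (05-09) occurred by 08-08? Yes
Age in full years: 11

11
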